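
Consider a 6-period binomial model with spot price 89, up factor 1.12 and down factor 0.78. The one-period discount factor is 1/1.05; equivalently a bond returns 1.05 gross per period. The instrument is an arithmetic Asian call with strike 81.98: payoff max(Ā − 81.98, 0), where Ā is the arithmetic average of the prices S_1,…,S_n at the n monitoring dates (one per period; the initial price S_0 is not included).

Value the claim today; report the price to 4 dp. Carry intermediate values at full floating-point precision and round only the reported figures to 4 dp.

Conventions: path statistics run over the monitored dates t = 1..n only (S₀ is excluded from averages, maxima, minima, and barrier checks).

Risk-neutral up-probability p* = (R−d)/(u−d) = (1.05−0.78)/(1.12−0.78) = 0.7941; the claim prices as the p*-weighted sum of path payoffs discounted by R^6.
Enumerate all 2^6 = 64 price paths (U = up ×1.12, D = down ×0.78); each path with k up-moves has probability p*^k·(1−p*)^(6−k).
DDDDDD: Ā=40.7475, payoff=0.0000, prob=0.000076
UDDDDD: Ā=58.5092, payoff=0.0000, prob=0.000294
DUDDDD: Ā=53.4658, payoff=0.0000, prob=0.000294
UUDDDD: Ā=76.7715, payoff=0.0000, prob=0.001133
DDUDDD: Ā=49.5320, payoff=0.0000, prob=0.000294
UDUDDD: Ā=71.1229, payoff=0.0000, prob=0.001133
DUUDDD: Ā=66.0796, payoff=0.0000, prob=0.001133
UUUDDD: Ā=94.8835, payoff=12.9035, prob=0.004370
DDDUDD: Ā=46.4637, payoff=0.0000, prob=0.000294
UDDUDD: Ā=66.7171, payoff=0.0000, prob=0.001133
DUDUDD: Ā=61.6737, payoff=0.0000, prob=0.001133
UUDUDD: Ā=88.5572, payoff=6.5772, prob=0.004370
DDUUDD: Ā=57.7399, payoff=0.0000, prob=0.001133
UDUUDD: Ā=82.9086, payoff=0.9286, prob=0.004370
DUUUDD: Ā=77.8653, payoff=0.0000, prob=0.004370
UUUUDD: Ā=111.8066, payoff=29.8266, prob=0.016857
DDDDUD: Ā=44.0703, payoff=0.0000, prob=0.000294
UDDDUD: Ā=63.2805, payoff=0.0000, prob=0.001133
DUDDUD: Ā=58.2372, payoff=0.0000, prob=0.001133
UUDDUD: Ā=83.6226, payoff=1.6426, prob=0.004370
DDUDUD: Ā=54.3034, payoff=0.0000, prob=0.001133
UDUDUD: Ā=77.9741, payoff=0.0000, prob=0.004370
DUUDUD: Ā=72.9307, payoff=0.0000, prob=0.004370
UUUDUD: Ā=104.7211, payoff=22.7411, prob=0.016857
DDDUUD: Ā=51.2350, payoff=0.0000, prob=0.001133
UDDUUD: Ā=73.5682, payoff=0.0000, prob=0.004370
DUDUUD: Ā=68.5249, payoff=0.0000, prob=0.004370
UUDUUD: Ā=98.3947, payoff=16.4147, prob=0.016857
DDUUUD: Ā=64.5911, payoff=0.0000, prob=0.004370
UDUUUD: Ā=92.7462, payoff=10.7662, prob=0.016857
DUUUUD: Ā=87.7028, payoff=5.7228, prob=0.016857
UUUUUD: Ā=125.9323, payoff=43.9523, prob=0.065019
DDDDDU: Ā=42.2036, payoff=0.0000, prob=0.000294
UDDDDU: Ā=60.6000, payoff=0.0000, prob=0.001133
DUDDDU: Ā=55.5566, payoff=0.0000, prob=0.001133
UUDDDU: Ā=79.7736, payoff=0.0000, prob=0.004370
DDUDDU: Ā=51.6228, payoff=0.0000, prob=0.001133
UDUDDU: Ā=74.1251, payoff=0.0000, prob=0.004370
DUUDDU: Ā=69.0818, payoff=0.0000, prob=0.004370
UUUDDU: Ā=99.1943, payoff=17.2143, prob=0.016857
DDDUDU: Ā=48.5545, payoff=0.0000, prob=0.001133
UDDUDU: Ā=69.7193, payoff=0.0000, prob=0.004370
DUDUDU: Ā=64.6759, payoff=0.0000, prob=0.004370
UUDUDU: Ā=92.8680, payoff=10.8880, prob=0.016857
DDUUDU: Ā=60.7421, payoff=0.0000, prob=0.004370
UDUUDU: Ā=87.2195, payoff=5.2395, prob=0.016857
DUUUDU: Ā=82.1761, payoff=0.1961, prob=0.016857
UUUUDU: Ā=117.9965, payoff=36.0165, prob=0.065019
DDDDUU: Ā=46.1612, payoff=0.0000, prob=0.001133
UDDDUU: Ā=66.2827, payoff=0.0000, prob=0.004370
DUDDUU: Ā=61.2394, payoff=0.0000, prob=0.004370
UUDDUU: Ā=87.9334, payoff=5.9534, prob=0.016857
DDUDUU: Ā=57.3056, payoff=0.0000, prob=0.004370
UDUDUU: Ā=82.2849, payoff=0.3049, prob=0.016857
DUUDUU: Ā=77.2416, payoff=0.0000, prob=0.016857
UUUDUU: Ā=110.9110, payoff=28.9310, prob=0.065019
DDDUUU: Ā=54.2372, payoff=0.0000, prob=0.004370
UDDUUU: Ā=77.8790, payoff=0.0000, prob=0.016857
DUDUUU: Ā=72.8357, payoff=0.0000, prob=0.016857
UUDUUU: Ā=104.5846, payoff=22.6046, prob=0.065019
DDUUUU: Ā=68.9019, payoff=0.0000, prob=0.016857
UDUUUU: Ā=98.9361, payoff=16.9561, prob=0.065019
DUUUUU: Ā=93.8927, payoff=11.9127, prob=0.065019
UUUUUU: Ā=134.8203, payoff=52.8403, prob=0.250789
Price = Σ prob·payoff / R^6 = 25.887164 / 1.340096 = 19.3174

price = 19.3174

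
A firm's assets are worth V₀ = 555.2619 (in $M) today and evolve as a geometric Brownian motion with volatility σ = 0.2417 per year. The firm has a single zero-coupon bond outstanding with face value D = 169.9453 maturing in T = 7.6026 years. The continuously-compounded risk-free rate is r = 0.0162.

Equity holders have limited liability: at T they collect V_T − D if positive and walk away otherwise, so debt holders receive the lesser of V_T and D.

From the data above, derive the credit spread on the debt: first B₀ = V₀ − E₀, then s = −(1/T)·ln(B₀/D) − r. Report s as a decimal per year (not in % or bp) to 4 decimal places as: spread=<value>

spread=0.0015

Equity is a call on the firm's assets struck at D = 169.9453:
d₁ = [ln(V₀/D) + (r + σ²/2)T] / (σ√T)
   = [ln(555.2619/169.9453) + (0.0162 + 0.5·0.2417²)·7.6026] / (0.2417·√7.6026)
   = [1.183963 + 0.345230] / 0.666435 = 2.294587
d₂ = d₁ − σ√T = 2.294587 − 0.666435 = 1.628153
N(d₁) = 0.989122,  N(d₂) = 0.948254,  e^(−rT) = 0.884120
E₀ = V₀·N(d₁) − D·e^(−rT)·N(d₂)
   = 555.2619·0.989122 − 169.9453·0.884120·0.948254 = 406.744438
B₀ = V₀ − E₀ = 555.2619 − 406.744438 = 148.517462
spread = −(1/T)·ln(B₀/D) − r = −(1/7.6026)·ln(148.517462/169.9453) − 0.0162 = 0.00152737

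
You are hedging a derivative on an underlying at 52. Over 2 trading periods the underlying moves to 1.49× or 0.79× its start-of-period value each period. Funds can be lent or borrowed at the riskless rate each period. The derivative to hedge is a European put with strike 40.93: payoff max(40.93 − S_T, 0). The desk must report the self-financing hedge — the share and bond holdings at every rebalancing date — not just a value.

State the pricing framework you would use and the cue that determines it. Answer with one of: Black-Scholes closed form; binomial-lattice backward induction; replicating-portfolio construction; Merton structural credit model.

Key observation: the mandate to exhibit the hedge at every date and state singles out the replicating-portfolio construction on the 2-period tree with factors 1.49 and 0.79 from 52.

framework: replicating-portfolio construction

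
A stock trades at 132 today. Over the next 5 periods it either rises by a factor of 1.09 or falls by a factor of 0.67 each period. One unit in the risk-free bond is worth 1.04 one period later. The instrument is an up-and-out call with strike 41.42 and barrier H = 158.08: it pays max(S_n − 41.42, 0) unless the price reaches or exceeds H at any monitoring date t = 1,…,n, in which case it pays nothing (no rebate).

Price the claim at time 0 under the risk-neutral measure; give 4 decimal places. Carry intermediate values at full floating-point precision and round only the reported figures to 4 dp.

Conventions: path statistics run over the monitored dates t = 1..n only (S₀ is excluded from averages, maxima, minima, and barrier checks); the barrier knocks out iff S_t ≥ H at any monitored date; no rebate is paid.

No-arbitrage gives p* = (R−d)/(u−d) = 0.8810: enumerate every path, weight its payoff by its p*-probability, and discount by R^5.
Enumerate all 2^5 = 32 price paths (U = up ×1.09, D = down ×0.67); each path with k up-moves has probability p*^k·(1−p*)^(5−k).
DDDDD: M=88.4400, payoff=0.0000, prob=0.000024
UDDDD: M=143.8800, payoff=0.0000, prob=0.000177
DUDDD: M=96.3996, payoff=0.0000, prob=0.000177
UUDDD: M=156.8292, payoff=5.7484, prob=0.001309
DDUDD: M=88.4400, payoff=0.0000, prob=0.000177
UDUDD: M=143.8800, payoff=5.7484, prob=0.001309
DUUDD: M=105.0756, payoff=5.7484, prob=0.001309
UUUDD: M=170.9438, payoff=0.0000, prob=0.009689
DDDUD: M=88.4400, payoff=0.0000, prob=0.000177
UDDUD: M=143.8800, payoff=5.7484, prob=0.001309
DUDUD: M=96.3996, payoff=5.7484, prob=0.001309
UUDUD: M=156.8292, payoff=35.3167, prob=0.009689
DDUUD: M=88.4400, payoff=5.7484, prob=0.001309
UDUUD: M=143.8800, payoff=35.3167, prob=0.009689
DUUUD: M=114.5324, payoff=35.3167, prob=0.009689
UUUUD: M=186.3288, payoff=0.0000, prob=0.071702
DDDDU: M=88.4400, payoff=0.0000, prob=0.000177
UDDDU: M=143.8800, payoff=5.7484, prob=0.001309
DUDDU: M=96.3996, payoff=5.7484, prob=0.001309
UUDDU: M=156.8292, payoff=35.3167, prob=0.009689
DDUDU: M=88.4400, payoff=5.7484, prob=0.001309
UDUDU: M=143.8800, payoff=35.3167, prob=0.009689
DUUDU: M=105.0756, payoff=35.3167, prob=0.009689
UUUDU: M=170.9438, payoff=0.0000, prob=0.071702
DDDUU: M=88.4400, payoff=5.7484, prob=0.001309
UDDUU: M=143.8800, payoff=35.3167, prob=0.009689
DUDUU: M=96.3996, payoff=35.3167, prob=0.009689
UUDUU: M=156.8292, payoff=83.4203, prob=0.071702
DDUUU: M=88.4400, payoff=35.3167, prob=0.009689
UDUUU: M=143.8800, payoff=83.4203, prob=0.071702
DUUUU: M=124.8403, payoff=83.4203, prob=0.071702
UUUUU: M=203.0984, payoff=0.0000, prob=0.530594
Price = Σ prob·payoff / R^5 = 21.099228 / 1.216653 = 17.3420

price = 17.3420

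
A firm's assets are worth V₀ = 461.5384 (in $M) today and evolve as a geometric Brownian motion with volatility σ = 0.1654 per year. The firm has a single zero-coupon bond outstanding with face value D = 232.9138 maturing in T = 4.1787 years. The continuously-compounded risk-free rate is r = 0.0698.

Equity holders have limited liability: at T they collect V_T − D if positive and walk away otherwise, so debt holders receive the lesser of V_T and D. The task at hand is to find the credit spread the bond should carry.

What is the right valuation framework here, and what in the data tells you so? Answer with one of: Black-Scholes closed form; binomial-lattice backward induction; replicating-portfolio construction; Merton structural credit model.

framework: Merton structural credit model

Key observation: with the firm-asset dynamics (V₀ = 461.5384) and a single zero-coupon liability of face 232.9138 given, debt value, spread, and default probability all derive from the option view of the balance sheet.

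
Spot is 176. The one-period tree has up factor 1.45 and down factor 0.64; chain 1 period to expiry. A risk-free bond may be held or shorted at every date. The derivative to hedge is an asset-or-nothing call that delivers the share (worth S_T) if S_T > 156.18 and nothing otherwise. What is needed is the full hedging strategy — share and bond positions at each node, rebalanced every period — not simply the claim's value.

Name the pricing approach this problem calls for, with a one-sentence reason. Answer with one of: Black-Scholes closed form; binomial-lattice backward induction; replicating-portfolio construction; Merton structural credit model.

framework: replicating-portfolio construction

Key observation: since the answer must list Δ and B at each node of the 1.45/0.64 lattice on 176, the replicating-portfolio method — solving the two-state system at every node — is the one that applies.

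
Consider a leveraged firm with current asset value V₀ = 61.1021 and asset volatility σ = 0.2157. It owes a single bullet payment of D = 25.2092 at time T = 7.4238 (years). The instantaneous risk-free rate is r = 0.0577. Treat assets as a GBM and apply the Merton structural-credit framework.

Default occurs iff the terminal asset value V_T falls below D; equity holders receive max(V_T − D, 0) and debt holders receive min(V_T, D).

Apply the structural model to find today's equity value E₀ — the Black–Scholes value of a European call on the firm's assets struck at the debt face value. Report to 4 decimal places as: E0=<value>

E0=44.7557

With assets at 61.1021 and a single debt payment of 25.2092 at 7.4238 years:
d₁ = [ln(V₀/D) + (r + σ²/2)T] / (σ√T)
   = [ln(61.1021/25.2092) + (0.0577 + 0.5·0.2157²)·7.4238] / (0.2157·√7.4238)
   = [0.885337 + 0.601055] / 0.587710 = 2.529124
d₂ = d₁ − σ√T = 2.529124 − 0.587710 = 1.941414
N(d₁) = 0.994283,  N(d₂) = 0.973896,  e^(−rT) = 0.651581
E₀ = V₀·N(d₁) − D·e^(−rT)·N(d₂)
   = 61.1021·0.994283 − 25.2092·0.651581·0.973896 = 44.755696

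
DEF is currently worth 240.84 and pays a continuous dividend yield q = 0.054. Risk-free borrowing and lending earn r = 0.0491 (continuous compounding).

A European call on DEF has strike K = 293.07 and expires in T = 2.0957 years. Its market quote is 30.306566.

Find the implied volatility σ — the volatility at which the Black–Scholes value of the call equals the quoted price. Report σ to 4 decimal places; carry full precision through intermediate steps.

sigma = 0.3760

At σ = 0.3760 the Black–Scholes value reproduces the quote:
σ√T = 0.376·√2.0957 = 0.544318
d₁ = (ln(S/K) + (r−q+σ²/2)T) / (σ√T) = (ln(240.84/293.07) + (0.0491−0.054+0.376²/2)·2.0957) / 0.544318 = (-0.196279 + 0.137872) / 0.544318 = -0.107303
d₂ = d₁ − σ√T = -0.107303 − 0.544318 = -0.651620
e^{−rT} = 0.902218
e^{−qT} = 0.893001
N(d₁) = 0.457274,  N(d₂) = 0.257323
V = S·e^{−qT}·N(d₁) − K·e^{−rT}·N(d₂) = 98.346151 − 68.039585 = 30.306566 (matching the quote); vega is positive throughout, so no other σ reproduces this price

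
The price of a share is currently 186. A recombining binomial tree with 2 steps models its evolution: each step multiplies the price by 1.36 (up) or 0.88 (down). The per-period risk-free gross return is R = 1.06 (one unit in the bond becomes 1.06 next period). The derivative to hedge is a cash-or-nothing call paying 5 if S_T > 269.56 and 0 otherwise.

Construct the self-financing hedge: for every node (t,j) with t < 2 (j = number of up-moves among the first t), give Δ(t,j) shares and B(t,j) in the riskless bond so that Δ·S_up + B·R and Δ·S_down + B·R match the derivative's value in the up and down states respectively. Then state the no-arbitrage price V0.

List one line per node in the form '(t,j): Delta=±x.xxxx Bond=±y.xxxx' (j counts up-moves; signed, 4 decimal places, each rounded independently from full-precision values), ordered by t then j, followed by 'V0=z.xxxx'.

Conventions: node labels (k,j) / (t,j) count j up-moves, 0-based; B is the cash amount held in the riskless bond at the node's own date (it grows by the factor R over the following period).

Under the risk-neutral measure, an up-move has probability p* = (R−d)/(u−d) = 0.3750 and values discount at R = 1.06.
Payoffs at expiry: V(2,0)=0.0000, V(2,1)=0.0000, V(2,2)=5.0000
  t=1,j=0: stock 163.6800 → up 222.6048 (V=0.0000), down 144.0384 (V=0.0000). Price 0.0000; hedge Δ=0.0000, bond B=0.0000.
  t=1,j=1: stock 252.9600 → up 344.0256 (V=5.0000), down 222.6048 (V=0.0000). Price 1.7689; hedge Δ=0.0412, bond B=-8.6478.
  t=0,j=0: stock 186.0000 → up 252.9600 (V=1.7689), down 163.6800 (V=0.0000). Price 0.6258; hedge Δ=0.0198, bond B=-3.0594.
Verification: the root portfolio costs Δ(0,0)·S0 + B(0,0) = 0.6258, matching V0.

(0,0): Delta=0.0198 Bond=-3.0594
(1,0): Delta=0.0000 Bond=0.0000
(1,1): Delta=0.0412 Bond=-8.6478
V0=0.6258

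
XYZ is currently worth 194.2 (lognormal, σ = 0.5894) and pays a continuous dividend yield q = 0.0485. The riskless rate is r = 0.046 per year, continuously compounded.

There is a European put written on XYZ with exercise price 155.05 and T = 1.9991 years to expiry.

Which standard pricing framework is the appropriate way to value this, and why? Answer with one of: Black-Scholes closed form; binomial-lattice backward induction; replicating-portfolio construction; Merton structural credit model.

Key observation: everything needed for the exact continuous-time valuation of the European put on XYZ (strike 155.05) is given, and no feature rules the closed form out.

framework: Black-Scholes closed form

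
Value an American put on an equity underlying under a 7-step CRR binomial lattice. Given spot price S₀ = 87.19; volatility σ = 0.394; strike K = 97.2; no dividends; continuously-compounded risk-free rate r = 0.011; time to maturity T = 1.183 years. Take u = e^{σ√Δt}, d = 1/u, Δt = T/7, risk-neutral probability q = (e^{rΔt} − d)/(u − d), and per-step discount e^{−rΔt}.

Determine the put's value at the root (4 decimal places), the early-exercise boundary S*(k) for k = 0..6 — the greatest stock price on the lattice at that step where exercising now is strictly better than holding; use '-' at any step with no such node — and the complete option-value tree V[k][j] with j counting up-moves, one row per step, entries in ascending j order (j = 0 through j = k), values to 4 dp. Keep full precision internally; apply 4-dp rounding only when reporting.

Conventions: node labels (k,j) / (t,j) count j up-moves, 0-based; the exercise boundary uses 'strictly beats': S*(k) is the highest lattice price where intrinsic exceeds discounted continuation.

price = 20.4831
boundary = - - - 53.6335 45.6134 53.6335 63.0637
tree:
20.4831
27.3165 12.7128
35.1823 18.3873 6.2431
43.5665 25.6889 10.0707 1.8698
51.5866 34.3660 15.8209 3.5035 0.0000
58.4074 43.5665 23.9312 6.5647 0.0000 0.0000
64.2082 51.5866 34.1363 12.3005 0.0000 0.0000 0.0000
69.1416 58.4074 43.5665 23.0479 0.0000 0.0000 0.0000 0.0000

params: Δt=0.16900 u=1.17583 d=0.85047 q=0.46531 e^(-rΔt)=0.99814
t_7 payoffs: 69.1416 58.4074 43.5665 23.0479 0.0000 0.0000 0.0000 0.0000
t_6: node(6,0) S=32.9918 payoff=64.2082 vs cont=64.0277 → 64.2082 [stop]  node(6,1) S=45.6134 payoff=51.5866 vs cont=51.4060 → 51.5866 [stop]  node(6,2) S=63.0637 payoff=34.1363 vs cont=33.9557 → 34.1363 [stop]  node(6,3) S=87.1900 payoff=10.0100 vs cont=12.3005 → 12.3005 [wait]  node(6,4) S=120.5462 payoff=0.0000 vs cont=0.0000 → 0.0000 [wait]  node(6,5) S=166.6635 payoff=0.0000 vs cont=0.0000 → 0.0000 [wait]  node(6,6) S=230.4239 payoff=0.0000 vs cont=0.0000 → 0.0000 [wait]  ⇒ S*(6)=63.0637
t_5: node(5,0) S=38.7926 payoff=58.4074 vs cont=58.2268 → 58.4074 [stop]  node(5,1) S=53.6335 payoff=43.5665 vs cont=43.3860 → 43.5665 [stop]  node(5,2) S=74.1521 payoff=23.0479 vs cont=23.9312 → 23.9312 [wait]  node(5,3) S=102.5204 payoff=0.0000 vs cont=6.5647 → 6.5647 [wait]  node(5,4) S=141.7415 payoff=0.0000 vs cont=0.0000 → 0.0000 [wait]  node(5,5) S=195.9675 payoff=0.0000 vs cont=0.0000 → 0.0000 [wait]  ⇒ S*(5)=53.6335
t_4: node(4,0) S=45.6134 payoff=51.5866 vs cont=51.4060 → 51.5866 [stop]  node(4,1) S=63.0637 payoff=34.1363 vs cont=34.3660 → 34.3660 [wait]  node(4,2) S=87.1900 payoff=10.0100 vs cont=15.8209 → 15.8209 [wait]  node(4,3) S=120.5462 payoff=0.0000 vs cont=3.5035 → 3.5035 [wait]  node(4,4) S=166.6635 payoff=0.0000 vs cont=0.0000 → 0.0000 [wait]  ⇒ S*(4)=45.6134
t_3: node(3,0) S=53.6335 payoff=43.5665 vs cont=43.4927 → 43.5665 [stop]  node(3,1) S=74.1521 payoff=23.0479 vs cont=25.6889 → 25.6889 [wait]  node(3,2) S=102.5204 payoff=0.0000 vs cont=10.0707 → 10.0707 [wait]  node(3,3) S=141.7415 payoff=0.0000 vs cont=1.8698 → 1.8698 [wait]  ⇒ S*(3)=53.6335
t_2: node(2,0) S=63.0637 payoff=34.1363 vs cont=35.1823 → 35.1823 [wait]  node(2,1) S=87.1900 payoff=10.0100 vs cont=18.3873 → 18.3873 [wait]  node(2,2) S=120.5462 payoff=0.0000 vs cont=6.2431 → 6.2431 [wait]  ⇒ S*(2)=-
t_1: node(1,0) S=74.1521 payoff=23.0479 vs cont=27.3165 → 27.3165 [wait]  node(1,1) S=102.5204 payoff=0.0000 vs cont=12.7128 → 12.7128 [wait]  ⇒ S*(1)=-
t_0: node(0,0) S=87.1900 payoff=10.0100 vs cont=20.4831 → 20.4831 [wait]  ⇒ S*(0)=-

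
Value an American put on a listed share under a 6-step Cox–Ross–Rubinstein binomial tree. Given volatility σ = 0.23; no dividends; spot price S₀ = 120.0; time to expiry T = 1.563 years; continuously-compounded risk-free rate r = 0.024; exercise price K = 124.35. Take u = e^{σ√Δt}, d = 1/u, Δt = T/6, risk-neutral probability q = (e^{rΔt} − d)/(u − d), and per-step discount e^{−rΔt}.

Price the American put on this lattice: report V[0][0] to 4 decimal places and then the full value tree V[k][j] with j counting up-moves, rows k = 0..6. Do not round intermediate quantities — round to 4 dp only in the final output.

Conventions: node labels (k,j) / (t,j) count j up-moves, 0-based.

params: Δt=0.26050 u=1.12456 d=0.88924 q=0.49734 e^(-rΔt)=0.99377
t_6 payoffs: 65.0179 49.3168 29.4607 4.3500 0.0000 0.0000 0.0000
k=5: node(5,0) S=66.7224 payoff=57.6276 vs cont=56.8526 → 57.6276 [stop]  node(5,1) S=84.3792 payoff=39.9708 vs cont=39.1958 → 39.9708 [stop]  node(5,2) S=106.7086 payoff=17.6414 vs cont=16.8664 → 17.6414 [stop]  node(5,3) S=134.9470 payoff=0.0000 vs cont=2.1730 → 2.1730 [wait]  node(5,4) S=170.6581 payoff=0.0000 vs cont=0.0000 → 0.0000 [wait]  node(5,5) S=215.8195 payoff=0.0000 vs cont=0.0000 → 0.0000 [wait]
k=4: node(4,0) S=75.0332 payoff=49.3168 vs cont=48.5418 → 49.3168 [stop]  node(4,1) S=94.8893 payoff=29.4607 vs cont=28.6856 → 29.4607 [stop]  node(4,2) S=120.0000 payoff=4.3500 vs cont=9.8864 → 9.8864 [wait]  node(4,3) S=151.7557 payoff=0.0000 vs cont=1.0855 → 1.0855 [wait]  node(4,4) S=191.9150 payoff=0.0000 vs cont=0.0000 → 0.0000 [wait]
k=3: node(3,0) S=84.3792 payoff=39.9708 vs cont=39.1958 → 39.9708 [stop]  node(3,1) S=106.7086 payoff=17.6414 vs cont=19.6027 → 19.6027 [wait]  node(3,2) S=134.9470 payoff=0.0000 vs cont=5.4750 → 5.4750 [wait]  node(3,3) S=170.6581 payoff=0.0000 vs cont=0.5422 → 0.5422 [wait]
k=2: node(2,0) S=94.8893 payoff=29.4607 vs cont=29.6550 → 29.6550 [wait]  node(2,1) S=120.0000 payoff=4.3500 vs cont=12.4981 → 12.4981 [wait]  node(2,2) S=151.7557 payoff=0.0000 vs cont=3.0029 → 3.0029 [wait]
k=1: node(1,0) S=106.7086 payoff=17.6414 vs cont=20.9906 → 20.9906 [wait]  node(1,1) S=134.9470 payoff=0.0000 vs cont=7.7273 → 7.7273 [wait]
k=0: node(0,0) S=120.0000 payoff=4.3500 vs cont=14.3045 → 14.3045 [wait]

price = 14.3045
tree:
14.3045
20.9906 7.7273
29.6550 12.4981 3.0029
39.9708 19.6027 5.4750 0.5422
49.3168 29.4607 9.8864 1.0855 0.0000
57.6276 39.9708 17.6414 2.1730 0.0000 0.0000
65.0179 49.3168 29.4607 4.3500 0.0000 0.0000 0.0000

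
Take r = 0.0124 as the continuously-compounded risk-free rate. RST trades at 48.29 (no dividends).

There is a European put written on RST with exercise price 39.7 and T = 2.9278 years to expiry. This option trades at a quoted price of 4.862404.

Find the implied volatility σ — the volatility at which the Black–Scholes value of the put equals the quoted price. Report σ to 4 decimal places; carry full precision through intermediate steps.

sigma = 0.3093

At σ = 0.3093 the Black–Scholes value reproduces the quote:
σ√T = 0.3093·√2.9278 = 0.529238
d₁ = (ln(S/K) + (r+σ²/2)T) / (σ√T) = (ln(48.29/39.7) + (0.0124+0.3093²/2)·2.9278) / 0.529238 = (0.195873 + 0.176351) / 0.529238 = 0.703322
d₂ = d₁ − σ√T = 0.703322 − 0.529238 = 0.174084
e^{−rT} = 0.964346
N(−d₁) = 0.240928,  N(−d₂) = 0.430900
V = K·e^{−rT}·N(−d₂) − S·N(−d₁) = 16.496801 − 11.634397 = 4.862404 (equal to the quote); since ∂V/∂σ > 0 for all σ, the implied volatility is unique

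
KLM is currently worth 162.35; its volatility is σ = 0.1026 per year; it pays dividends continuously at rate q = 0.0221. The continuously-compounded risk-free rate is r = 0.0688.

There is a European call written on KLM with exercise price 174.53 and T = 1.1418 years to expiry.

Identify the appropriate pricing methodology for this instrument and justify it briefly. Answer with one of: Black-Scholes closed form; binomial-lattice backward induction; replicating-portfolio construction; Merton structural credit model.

Key observation: a European-exercise option on KLM struck at 174.53 — a GBM underlying with constant parameters — admits an analytic price: the data contain no early exercise, no discrete tree, no debt structure.

framework: Black-Scholes closed form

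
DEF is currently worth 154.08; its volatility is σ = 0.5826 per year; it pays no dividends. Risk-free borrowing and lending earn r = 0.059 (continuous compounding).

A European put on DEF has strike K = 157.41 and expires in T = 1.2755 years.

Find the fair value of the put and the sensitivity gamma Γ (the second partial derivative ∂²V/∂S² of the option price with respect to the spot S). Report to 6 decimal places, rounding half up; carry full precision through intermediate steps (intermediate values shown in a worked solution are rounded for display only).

price = 34.769939
Γ = 0.003617

σ√T = 0.5826·√1.2755 = 0.657977
d₁ = (ln(S/K) + (r+σ²/2)T) / (σ√T) = (ln(154.08/157.41) + (0.059+0.5826²/2)·1.2755) / 0.657977 = (-0.021382 + 0.291721) / 0.657977 = 0.410865
d₂ = d₁ − σ√T = 0.410865 − 0.657977 = -0.247112
e^{−rT} = 0.927507
N(−d₁) = 0.340586,  N(−d₂) = 0.597589
Put price V = K·e^{−rT}·N(−d₂) − S·N(−d₁) = 87.247417 − 52.477478 = 34.769939
φ(d₁) = (1/√(2π))·e^{−d₁²/2} = 0.366652
Γ = φ(d₁) / (S·σ·√T) = 0.003617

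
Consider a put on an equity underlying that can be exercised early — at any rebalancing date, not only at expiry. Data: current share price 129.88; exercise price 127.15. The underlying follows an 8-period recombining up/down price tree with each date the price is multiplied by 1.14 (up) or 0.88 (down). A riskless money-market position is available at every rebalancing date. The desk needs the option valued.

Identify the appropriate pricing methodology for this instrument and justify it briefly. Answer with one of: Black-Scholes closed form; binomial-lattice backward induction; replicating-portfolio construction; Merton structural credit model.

framework: binomial-lattice backward induction

Key observation: early exercise of the strike-127.15 put must be checked at each of the 8 dates (spot 129.88), which forces a node-by-node comparison of intrinsic and continuation value backward from expiry.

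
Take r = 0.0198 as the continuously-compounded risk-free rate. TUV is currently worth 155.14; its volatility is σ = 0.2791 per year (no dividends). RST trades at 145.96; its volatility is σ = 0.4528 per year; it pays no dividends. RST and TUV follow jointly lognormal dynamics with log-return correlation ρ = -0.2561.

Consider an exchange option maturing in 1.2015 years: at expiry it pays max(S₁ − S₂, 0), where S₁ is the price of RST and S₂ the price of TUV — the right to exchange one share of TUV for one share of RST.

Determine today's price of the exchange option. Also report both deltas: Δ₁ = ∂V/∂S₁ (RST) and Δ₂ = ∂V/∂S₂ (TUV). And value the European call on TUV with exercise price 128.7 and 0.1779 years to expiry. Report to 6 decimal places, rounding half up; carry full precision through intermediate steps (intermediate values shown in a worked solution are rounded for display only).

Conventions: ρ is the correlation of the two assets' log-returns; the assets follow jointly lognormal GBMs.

σ_eff = √(σ₁² + σ₂² − 2ρσ₁σ₂) = √(0.4528² + 0.2791² − 2·-0.2561·0.4528·0.2791) = 0.589622
d₁ = (ln(S₁/S₂) + (q₂ − q₁ + σ_eff²/2)T) / (σ_eff√T) = (ln(145.96/155.14) + (0.0 − 0.0 + 0.173827)·1.2015) / 0.646303 = 0.228776
d₂ = d₁ − σ_eff√T = 0.228776 − 0.646303 = -0.417527
N(d₁) = 0.590478,  N(d₂) = 0.338146
V = S₁·e^{−q₁T}·N(d₁) − S₂·e^{−q₂T}·N(d₂) = 86.186214 − 52.460040 = 33.726173
Δ₁ = e^{−q₁T}·N(d₁) = 0.590478;  Δ₂ = −e^{−q₂T}·N(d₂) = -0.338146
[vanilla: TUV call K=128.7]
σ√T = 0.2791·√0.1779 = 0.117719
d₁ = (ln(S/K) + (r+σ²/2)T) / (σ√T) = (ln(155.14/128.7) + (0.0198+0.2791²/2)·0.1779) / 0.117719 = (0.186844 + 0.010451) / 0.117719 = 1.675979
d₂ = d₁ − σ√T = 1.675979 − 0.117719 = 1.558260
e^{−rT} = 0.996484
N(d₁) = 0.953129,  N(d₂) = 0.940414
price = S·N(d₁) − K·e^{−rT}·N(d₂) = 147.868412 − 120.605731 = 27.262682

exchange price = 33.726173
Δ1 = 0.590478
Δ2 = -0.338146
price(TUV call K=128.7) = 27.262682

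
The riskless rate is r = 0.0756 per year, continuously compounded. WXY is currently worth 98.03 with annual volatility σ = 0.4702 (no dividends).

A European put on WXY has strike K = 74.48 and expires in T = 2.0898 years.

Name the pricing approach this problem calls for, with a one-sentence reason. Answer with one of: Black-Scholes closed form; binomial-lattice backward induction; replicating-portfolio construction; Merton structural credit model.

framework: Black-Scholes closed form

Key observation: a European claim on WXY (strike 74.48) — a lognormal (GBM) underlying with constant rate and volatility — has an exact closed-form value; no lattice or capital structure is involved.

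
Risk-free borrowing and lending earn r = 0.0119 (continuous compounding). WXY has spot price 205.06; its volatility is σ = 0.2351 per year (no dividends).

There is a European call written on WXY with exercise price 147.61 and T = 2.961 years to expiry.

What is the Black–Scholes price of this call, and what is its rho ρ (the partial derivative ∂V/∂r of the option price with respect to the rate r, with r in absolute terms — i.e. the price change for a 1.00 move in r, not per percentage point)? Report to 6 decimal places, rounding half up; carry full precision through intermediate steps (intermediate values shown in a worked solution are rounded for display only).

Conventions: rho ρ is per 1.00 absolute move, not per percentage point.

σ√T = 0.2351·√2.961 = 0.404550
d₁ = (ln(S/K) + (r+σ²/2)T) / (σ√T) = (ln(205.06/147.61) + (0.0119+0.2351²/2)·2.961) / 0.404550 = (0.328729 + 0.117066) / 0.404550 = 1.101954
d₂ = d₁ − σ√T = 1.101954 − 0.404550 = 0.697404
e^{−rT} = 0.965378
N(d₁) = 0.864759,  N(d₂) = 0.757225
Call price V = S·N(d₁) − K·e^{−rT}·N(d₂) = 177.327510 − 107.904116 = 69.423394
ρ = K·T·e^{−rT}·N(d₂) = 319.504089

price = 69.423394
ρ = 319.504089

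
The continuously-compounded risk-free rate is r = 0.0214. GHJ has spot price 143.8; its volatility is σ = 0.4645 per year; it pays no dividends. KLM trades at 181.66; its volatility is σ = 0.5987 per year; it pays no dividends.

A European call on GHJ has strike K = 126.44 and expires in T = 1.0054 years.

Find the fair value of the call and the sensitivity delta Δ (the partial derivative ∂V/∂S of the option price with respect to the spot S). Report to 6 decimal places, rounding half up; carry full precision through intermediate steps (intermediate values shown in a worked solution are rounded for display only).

price = 35.902980
Δ = 0.710656

σ√T = 0.4645·√1.0054 = 0.465752
d₁ = (ln(S/K) + (r+σ²/2)T) / (σ√T) = (ln(143.8/126.44) + (0.0214+0.4645²/2)·1.0054) / 0.465752 = (0.128656 + 0.129978) / 0.465752 = 0.555303
d₂ = d₁ − σ√T = 0.555303 − 0.465752 = 0.089551
e^{−rT} = 0.978714
N(d₁) = 0.710656,  N(d₂) = 0.535678
Call price V = S·N(d₁) − K·e^{−rT}·N(d₂) = 102.192380 − 66.289400 = 35.902980
Δ = N(d₁) = 0.710656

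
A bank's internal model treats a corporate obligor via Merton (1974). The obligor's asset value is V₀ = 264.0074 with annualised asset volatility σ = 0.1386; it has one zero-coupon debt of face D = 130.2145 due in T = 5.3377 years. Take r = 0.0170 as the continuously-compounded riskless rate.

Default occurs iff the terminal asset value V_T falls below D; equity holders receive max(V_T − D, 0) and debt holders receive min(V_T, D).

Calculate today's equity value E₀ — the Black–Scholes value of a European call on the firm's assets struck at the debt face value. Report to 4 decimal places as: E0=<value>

Equity is a call on the firm's assets struck at D = 130.2145:
d₁ = [ln(V₀/D) + (r + σ²/2)T] / (σ√T)
   = [ln(264.0074/130.2145) + (0.0170 + 0.5·0.1386²)·5.3377] / (0.1386·√5.3377)
   = [0.706794 + 0.142009] / 0.320214 = 2.650738
d₂ = d₁ − σ√T = 2.650738 − 0.320214 = 2.330524
N(d₁) = 0.995984,  N(d₂) = 0.990111,  e^(−rT) = 0.913254
E₀ = V₀·N(d₁) − D·e^(−rT)·N(d₂)
   = 264.0074·0.995984 − 130.2145·0.913254·0.990111 = 145.204263

E0=145.2043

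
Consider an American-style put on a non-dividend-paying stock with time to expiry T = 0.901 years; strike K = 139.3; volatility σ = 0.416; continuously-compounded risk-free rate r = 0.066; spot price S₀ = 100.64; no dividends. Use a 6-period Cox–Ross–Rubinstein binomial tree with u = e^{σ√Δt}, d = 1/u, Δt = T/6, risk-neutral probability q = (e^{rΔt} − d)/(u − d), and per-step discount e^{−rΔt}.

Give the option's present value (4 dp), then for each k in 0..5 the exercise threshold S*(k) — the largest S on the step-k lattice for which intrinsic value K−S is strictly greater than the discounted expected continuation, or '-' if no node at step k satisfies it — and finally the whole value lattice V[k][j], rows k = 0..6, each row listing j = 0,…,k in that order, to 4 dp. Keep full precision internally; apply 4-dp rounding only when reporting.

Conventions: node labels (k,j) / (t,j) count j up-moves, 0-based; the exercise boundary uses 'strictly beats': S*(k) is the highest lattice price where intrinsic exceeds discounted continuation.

Δt=0.15017  u=1.17493  d=0.85112  q=0.49055  discount=0.99014
step 6 (expiry): payoffs max(K−S,0) = 101.0434 86.4886 66.3964 38.6600 0.3713 0.0000 0.0000
step 5: (k=5,j=0): S=44.9487, K−S=94.3513, hold=92.9775 ⇒ V=94.3513 exercise | (k=5,j=1): S=62.0495, K−S=77.2505, hold=75.8767 ⇒ V=77.2505 exercise | (k=5,j=2): S=85.6564, K−S=53.6436, hold=52.2698 ⇒ V=53.6436 exercise | (k=5,j=3): S=118.2446, K−S=21.0554, hold=19.6816 ⇒ V=21.0554 exercise | (k=5,j=4): S=163.2310, K−S=0.0000, hold=0.1873 ⇒ V=0.1873 continue | (k=5,j=5): S=225.3326, K−S=0.0000, hold=0.0000 ⇒ V=0.0000 continue  boundary S*=118.2446
step 4: (k=4,j=0): S=52.8114, K−S=86.4886, hold=85.1148 ⇒ V=86.4886 exercise | (k=4,j=1): S=72.9036, K−S=66.3964, hold=65.0226 ⇒ V=66.3964 exercise | (k=4,j=2): S=100.6400, K−S=38.6600, hold=37.2862 ⇒ V=38.6600 exercise | (k=4,j=3): S=138.9287, K−S=0.3713, hold=10.7119 ⇒ V=10.7119 continue | (k=4,j=4): S=191.7845, K−S=0.0000, hold=0.0945 ⇒ V=0.0945 continue  boundary S*=100.6400
step 3: (k=3,j=0): S=62.0495, K−S=77.2505, hold=75.8767 ⇒ V=77.2505 exercise | (k=3,j=1): S=85.6564, K−S=53.6436, hold=52.2698 ⇒ V=53.6436 exercise | (k=3,j=2): S=118.2446, K−S=21.0554, hold=24.7042 ⇒ V=24.7042 continue | (k=3,j=3): S=163.2310, K−S=0.0000, hold=5.4493 ⇒ V=5.4493 continue  boundary S*=85.6564
step 2: (k=2,j=0): S=72.9036, K−S=66.3964, hold=65.0226 ⇒ V=66.3964 exercise | (k=2,j=1): S=100.6400, K−S=38.6600, hold=39.0584 ⇒ V=39.0584 continue | (k=2,j=2): S=138.9287, K−S=0.3713, hold=15.1083 ⇒ V=15.1083 continue  boundary S*=72.9036
step 1: (k=1,j=0): S=85.6564, K−S=53.6436, hold=52.4633 ⇒ V=53.6436 exercise | (k=1,j=1): S=118.2446, K−S=21.0554, hold=27.0405 ⇒ V=27.0405 continue  boundary S*=85.6564
step 0: (k=0,j=0): S=100.6400, K−S=38.6600, hold=40.1932 ⇒ V=40.1932 continue  boundary S*=-

price = 40.1932
boundary = - 85.6564 72.9036 85.6564 100.6400 118.2446
tree:
40.1932
53.6436 27.0405
66.3964 39.0584 15.1083
77.2505 53.6436 24.7042 5.4493
86.4886 66.3964 38.6600 10.7119 0.0945
94.3513 77.2505 53.6436 21.0554 0.1873 0.0000
101.0434 86.4886 66.3964 38.6600 0.3713 0.0000 0.0000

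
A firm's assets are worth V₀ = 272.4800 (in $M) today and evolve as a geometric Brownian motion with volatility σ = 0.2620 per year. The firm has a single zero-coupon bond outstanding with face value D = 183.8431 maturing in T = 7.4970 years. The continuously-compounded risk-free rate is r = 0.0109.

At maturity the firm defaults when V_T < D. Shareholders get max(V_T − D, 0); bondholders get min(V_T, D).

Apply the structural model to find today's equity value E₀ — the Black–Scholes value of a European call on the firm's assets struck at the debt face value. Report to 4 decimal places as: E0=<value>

Work the structural quantities from V₀ = 272.4800 against face 183.8431:
d₁ = [ln(V₀/D) + (r + σ²/2)T] / (σ√T)
   = [ln(272.4800/183.8431) + (0.0109 + 0.5·0.2620²)·7.4970] / (0.2620·√7.4970)
   = [0.393483 + 0.339029] / 0.717373 = 1.021103
d₂ = d₁ − σ√T = 1.021103 − 0.717373 = 0.303730
N(d₁) = 0.846397,  N(d₂) = 0.619333,  e^(−rT) = 0.921532
E₀ = V₀·N(d₁) − D·e^(−rT)·N(d₂)
   = 272.4800·0.846397 − 183.8431·0.921532·0.619333 = 125.700497

E0=125.7005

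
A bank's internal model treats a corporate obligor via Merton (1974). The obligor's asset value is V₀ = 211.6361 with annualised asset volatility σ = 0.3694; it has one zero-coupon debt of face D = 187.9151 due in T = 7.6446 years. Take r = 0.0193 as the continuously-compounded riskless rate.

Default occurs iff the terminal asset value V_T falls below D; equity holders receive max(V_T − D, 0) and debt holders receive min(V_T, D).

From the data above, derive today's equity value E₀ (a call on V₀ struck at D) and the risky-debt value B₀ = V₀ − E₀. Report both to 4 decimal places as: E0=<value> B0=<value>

Equity is a call on the firm's assets struck at D = 187.9151:
d₁ = [ln(V₀/D) + (r + σ²/2)T] / (σ√T)
   = [ln(211.6361/187.9151) + (0.0193 + 0.5·0.3694²)·7.6446] / (0.3694·√7.6446)
   = [0.118878 + 0.669118] / 1.021349 = 0.771524
d₂ = d₁ − σ√T = 0.771524 − 1.021349 = -0.249825
N(d₁) = 0.779802,  N(d₂) = 0.401361,  e^(−rT) = 0.862827
E₀ = V₀·N(d₁) − D·e^(−rT)·N(d₂)
   = 211.6361·0.779802 − 187.9151·0.862827·0.401361 = 99.958194
B₀ = V₀ − E₀ = 211.6361 − 99.958194 = 111.677906

E0=99.9582 B0=111.6779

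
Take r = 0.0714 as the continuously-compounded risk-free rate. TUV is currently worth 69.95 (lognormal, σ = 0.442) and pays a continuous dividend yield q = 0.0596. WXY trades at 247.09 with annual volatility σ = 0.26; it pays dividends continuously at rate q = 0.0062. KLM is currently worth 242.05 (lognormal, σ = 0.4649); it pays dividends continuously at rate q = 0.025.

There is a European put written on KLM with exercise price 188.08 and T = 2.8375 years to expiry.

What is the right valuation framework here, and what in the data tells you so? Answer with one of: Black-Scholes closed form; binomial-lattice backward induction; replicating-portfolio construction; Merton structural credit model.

Key observation: the strike-188.08 put on KLM is European-exercise on a continuously-modelled lognormal underlying, so its value is a single closed-form evaluation.

framework: Black-Scholes closed form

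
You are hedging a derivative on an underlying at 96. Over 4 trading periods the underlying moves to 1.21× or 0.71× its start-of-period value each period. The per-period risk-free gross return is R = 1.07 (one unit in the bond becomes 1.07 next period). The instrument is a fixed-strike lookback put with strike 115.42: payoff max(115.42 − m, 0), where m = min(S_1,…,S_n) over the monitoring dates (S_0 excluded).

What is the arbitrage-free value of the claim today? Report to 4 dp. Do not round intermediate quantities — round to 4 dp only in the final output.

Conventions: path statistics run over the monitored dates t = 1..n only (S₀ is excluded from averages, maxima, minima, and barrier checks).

price = 21.5498

With p* = (R−d)/(u−d) = 0.7200, sum probability × payoff across the paths and divide by R^4.
Enumerate all 2^4 = 16 price paths (U = up ×1.21, D = down ×0.71); each path with k up-moves has probability p*^k·(1−p*)^(4−k).
DDDD: m=24.3952, payoff=91.0248, prob=0.006147
UDDD: m=41.5749, payoff=73.8451, prob=0.015805
DUDD: m=41.5749, payoff=73.8451, prob=0.015805
UUDD: m=70.8531, payoff=44.5669, prob=0.040643
DDUD: m=41.5749, payoff=73.8451, prob=0.015805
UDUD: m=70.8531, payoff=44.5669, prob=0.040643
DUUD: m=68.1600, payoff=47.2600, prob=0.040643
UUUD: m=116.1600, payoff=0.0000, prob=0.104509
DDDU: m=34.3595, payoff=81.0605, prob=0.015805
UDDU: m=58.5563, payoff=56.8637, prob=0.040643
DUDU: m=58.5563, payoff=56.8637, prob=0.040643
UUDU: m=99.7931, payoff=15.6269, prob=0.104509
DDUU: m=48.3936, payoff=67.0264, prob=0.040643
UDUU: m=82.4736, payoff=32.9464, prob=0.104509
DUUU: m=68.1600, payoff=47.2600, prob=0.104509
UUUU: m=116.1600, payoff=0.0000, prob=0.268739
Price = Σ prob·payoff / R^4 = 28.247333 / 1.310796 = 21.5498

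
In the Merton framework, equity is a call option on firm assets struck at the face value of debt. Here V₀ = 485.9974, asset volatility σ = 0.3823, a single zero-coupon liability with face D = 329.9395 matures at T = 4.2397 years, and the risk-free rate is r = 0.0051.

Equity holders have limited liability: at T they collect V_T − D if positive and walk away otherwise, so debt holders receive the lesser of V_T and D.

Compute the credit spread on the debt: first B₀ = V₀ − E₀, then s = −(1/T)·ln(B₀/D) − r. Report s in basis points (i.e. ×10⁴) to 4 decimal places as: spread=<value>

Apply the equity-as-call identities (strike 329.9395, horizon 4.2397 years):
d₁ = [ln(V₀/D) + (r + σ²/2)T] / (σ√T)
   = [ln(485.9974/329.9395) + (0.0051 + 0.5·0.3823²)·4.2397] / (0.3823·√4.2397)
   = [0.387294 + 0.331446] / 0.787176 = 0.913061
d₂ = d₁ − σ√T = 0.913061 − 0.787176 = 0.125885
N(d₁) = 0.819395,  N(d₂) = 0.550088,  e^(−rT) = 0.978610
E₀ = V₀·N(d₁) − D·e^(−rT)·N(d₂)
   = 485.9974·0.819395 − 329.9395·0.978610·0.550088 = 220.610067
B₀ = V₀ − E₀ = 485.9974 − 220.610067 = 265.387333
spread = −(1/T)·ln(B₀/D) − r = −(1/4.2397)·ln(265.387333/329.9395) − 0.0051 = 0.04625243
in basis points: 0.04625243 × 10⁴ = 462.5243 bp

spread=462.5243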